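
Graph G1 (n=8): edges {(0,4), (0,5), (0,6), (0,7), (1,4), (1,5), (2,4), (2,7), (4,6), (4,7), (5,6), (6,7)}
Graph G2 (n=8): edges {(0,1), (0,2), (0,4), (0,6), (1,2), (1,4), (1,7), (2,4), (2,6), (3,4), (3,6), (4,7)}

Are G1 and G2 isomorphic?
Yes, isomorphic

The graphs are isomorphic.
One valid mapping φ: V(G1) → V(G2): 0→0, 1→3, 2→7, 3→5, 4→4, 5→6, 6→2, 7→1

Verify φ preserves adjacency — for each edge of G1, its image is an edge of G2:
  (0,4) → (φ(0),φ(4)) = (0,4) ∈ E(G2) ✓
  (0,5) → (φ(0),φ(5)) = (0,6) ∈ E(G2) ✓
  (0,6) → (φ(0),φ(6)) = (0,2) ∈ E(G2) ✓
  (0,7) → (φ(0),φ(7)) = (0,1) ∈ E(G2) ✓
  (1,4) → (φ(1),φ(4)) = (3,4) ∈ E(G2) ✓
  (1,5) → (φ(1),φ(5)) = (3,6) ∈ E(G2) ✓
  (2,4) → (φ(2),φ(4)) = (4,7) ∈ E(G2) ✓
  (2,7) → (φ(2),φ(7)) = (1,7) ∈ E(G2) ✓
  (4,6) → (φ(4),φ(6)) = (2,4) ∈ E(G2) ✓
  (4,7) → (φ(4),φ(7)) = (1,4) ∈ E(G2) ✓
  (5,6) → (φ(5),φ(6)) = (2,6) ∈ E(G2) ✓
  (6,7) → (φ(6),φ(7)) = (1,2) ∈ E(G2) ✓
All 12 edges of G1 map to edges of G2, and |E(G1)| = |E(G2)| = 12, so φ is a bijection on edges as well as vertices. Hence G1 ≅ G2.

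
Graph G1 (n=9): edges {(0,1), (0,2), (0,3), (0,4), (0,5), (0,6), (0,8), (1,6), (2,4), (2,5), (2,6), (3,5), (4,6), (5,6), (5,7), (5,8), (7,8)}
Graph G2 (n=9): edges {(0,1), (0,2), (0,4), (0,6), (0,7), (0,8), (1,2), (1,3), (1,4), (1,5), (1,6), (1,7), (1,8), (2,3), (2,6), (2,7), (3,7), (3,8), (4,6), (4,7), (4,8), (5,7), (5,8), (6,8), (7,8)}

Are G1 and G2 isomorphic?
No, not isomorphic

The graphs are NOT isomorphic.

Degrees in G1: deg(0)=7, deg(1)=2, deg(2)=4, deg(3)=2, deg(4)=3, deg(5)=6, deg(6)=5, deg(7)=2, deg(8)=3.
Sorted degree sequence of G1: [7, 6, 5, 4, 3, 3, 2, 2, 2].
Degrees in G2: deg(0)=6, deg(1)=8, deg(2)=5, deg(3)=4, deg(4)=5, deg(5)=3, deg(6)=5, deg(7)=7, deg(8)=7.
Sorted degree sequence of G2: [8, 7, 7, 6, 5, 5, 5, 4, 3].
The (sorted) degree sequence is an isomorphism invariant, so since G1 and G2 have different degree sequences they cannot be isomorphic.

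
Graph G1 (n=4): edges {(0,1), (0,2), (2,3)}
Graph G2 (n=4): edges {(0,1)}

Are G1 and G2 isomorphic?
No, not isomorphic

The graphs are NOT isomorphic.

Counting edges: G1 has 3 edge(s); G2 has 1 edge(s).
Edge count is an isomorphism invariant (a bijection on vertices induces a bijection on edges), so differing edge counts rule out isomorphism.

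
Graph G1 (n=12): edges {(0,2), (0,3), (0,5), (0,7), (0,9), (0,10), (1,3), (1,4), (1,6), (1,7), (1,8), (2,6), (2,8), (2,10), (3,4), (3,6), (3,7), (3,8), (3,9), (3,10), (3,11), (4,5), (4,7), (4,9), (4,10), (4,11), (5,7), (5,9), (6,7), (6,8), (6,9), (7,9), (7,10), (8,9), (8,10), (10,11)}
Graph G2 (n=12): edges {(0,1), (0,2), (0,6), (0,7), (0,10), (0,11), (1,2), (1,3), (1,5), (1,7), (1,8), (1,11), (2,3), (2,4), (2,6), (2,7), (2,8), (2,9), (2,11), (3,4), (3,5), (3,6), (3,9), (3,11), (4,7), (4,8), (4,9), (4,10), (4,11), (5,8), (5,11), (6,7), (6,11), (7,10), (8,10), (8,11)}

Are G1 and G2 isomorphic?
Yes, isomorphic

The graphs are isomorphic.
One valid mapping φ: V(G1) → V(G2): 0→8, 1→6, 2→10, 3→2, 4→3, 5→5, 6→0, 7→11, 8→7, 9→1, 10→4, 11→9

Verify φ preserves adjacency — for each edge of G1, its image is an edge of G2:
  (0,2) → (φ(0),φ(2)) = (8,10) ∈ E(G2) ✓
  (0,3) → (φ(0),φ(3)) = (2,8) ∈ E(G2) ✓
  (0,5) → (φ(0),φ(5)) = (5,8) ∈ E(G2) ✓
  (0,7) → (φ(0),φ(7)) = (8,11) ∈ E(G2) ✓
  (0,9) → (φ(0),φ(9)) = (1,8) ∈ E(G2) ✓
  (0,10) → (φ(0),φ(10)) = (4,8) ∈ E(G2) ✓
  (1,3) → (φ(1),φ(3)) = (2,6) ∈ E(G2) ✓
  (1,4) → (φ(1),φ(4)) = (3,6) ∈ E(G2) ✓
  (1,6) → (φ(1),φ(6)) = (0,6) ∈ E(G2) ✓
  (1,7) → (φ(1),φ(7)) = (6,11) ∈ E(G2) ✓
  (1,8) → (φ(1),φ(8)) = (6,7) ∈ E(G2) ✓
  (2,6) → (φ(2),φ(6)) = (0,10) ∈ E(G2) ✓
  (2,8) → (φ(2),φ(8)) = (7,10) ∈ E(G2) ✓
  (2,10) → (φ(2),φ(10)) = (4,10) ∈ E(G2) ✓
  (3,4) → (φ(3),φ(4)) = (2,3) ∈ E(G2) ✓
  (3,6) → (φ(3),φ(6)) = (0,2) ∈ E(G2) ✓
  (3,7) → (φ(3),φ(7)) = (2,11) ∈ E(G2) ✓
  (3,8) → (φ(3),φ(8)) = (2,7) ∈ E(G2) ✓
  (3,9) → (φ(3),φ(9)) = (1,2) ∈ E(G2) ✓
  (3,10) → (φ(3),φ(10)) = (2,4) ∈ E(G2) ✓
  (3,11) → (φ(3),φ(11)) = (2,9) ∈ E(G2) ✓
  (4,5) → (φ(4),φ(5)) = (3,5) ∈ E(G2) ✓
  (4,7) → (φ(4),φ(7)) = (3,11) ∈ E(G2) ✓
  (4,9) → (φ(4),φ(9)) = (1,3) ∈ E(G2) ✓
  (4,10) → (φ(4),φ(10)) = (3,4) ∈ E(G2) ✓
  (4,11) → (φ(4),φ(11)) = (3,9) ∈ E(G2) ✓
  (5,7) → (φ(5),φ(7)) = (5,11) ∈ E(G2) ✓
  (5,9) → (φ(5),φ(9)) = (1,5) ∈ E(G2) ✓
  (6,7) → (φ(6),φ(7)) = (0,11) ∈ E(G2) ✓
  (6,8) → (φ(6),φ(8)) = (0,7) ∈ E(G2) ✓
  (6,9) → (φ(6),φ(9)) = (0,1) ∈ E(G2) ✓
  (7,9) → (φ(7),φ(9)) = (1,11) ∈ E(G2) ✓
  (7,10) → (φ(7),φ(10)) = (4,11) ∈ E(G2) ✓
  (8,9) → (φ(8),φ(9)) = (1,7) ∈ E(G2) ✓
  (8,10) → (φ(8),φ(10)) = (4,7) ∈ E(G2) ✓
  (10,11) → (φ(10),φ(11)) = (4,9) ∈ E(G2) ✓
All 36 edges of G1 map to edges of G2, and |E(G1)| = |E(G2)| = 36, so φ is a bijection on edges as well as vertices. Hence G1 ≅ G2.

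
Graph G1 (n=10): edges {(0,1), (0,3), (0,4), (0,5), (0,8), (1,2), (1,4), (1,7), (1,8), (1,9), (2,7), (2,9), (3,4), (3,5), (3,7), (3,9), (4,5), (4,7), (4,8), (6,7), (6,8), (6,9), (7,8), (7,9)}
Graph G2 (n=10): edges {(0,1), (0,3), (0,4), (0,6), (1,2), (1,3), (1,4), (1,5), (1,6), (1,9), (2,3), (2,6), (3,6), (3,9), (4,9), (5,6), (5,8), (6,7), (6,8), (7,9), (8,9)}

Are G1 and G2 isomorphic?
No, not isomorphic

The graphs are NOT isomorphic.

Counting triangles (3-cliques): G1 has 19, G2 has 12.
Triangle count is an isomorphism invariant, so differing triangle counts rule out isomorphism.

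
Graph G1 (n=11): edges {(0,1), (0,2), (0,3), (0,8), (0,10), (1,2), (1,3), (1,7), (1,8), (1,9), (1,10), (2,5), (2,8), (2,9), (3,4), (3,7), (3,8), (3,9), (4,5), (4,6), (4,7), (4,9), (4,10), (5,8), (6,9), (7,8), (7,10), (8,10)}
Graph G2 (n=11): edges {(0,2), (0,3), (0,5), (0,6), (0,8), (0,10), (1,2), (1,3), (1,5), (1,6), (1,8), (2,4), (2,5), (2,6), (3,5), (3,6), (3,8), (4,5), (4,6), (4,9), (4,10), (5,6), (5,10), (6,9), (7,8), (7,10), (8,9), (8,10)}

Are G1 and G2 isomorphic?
Yes, isomorphic

The graphs are isomorphic.
One valid mapping φ: V(G1) → V(G2): 0→2, 1→5, 2→4, 3→0, 4→8, 5→9, 6→7, 7→3, 8→6, 9→10, 10→1

Verify φ preserves adjacency — for each edge of G1, its image is an edge of G2:
  (0,1) → (φ(0),φ(1)) = (2,5) ∈ E(G2) ✓
  (0,2) → (φ(0),φ(2)) = (2,4) ∈ E(G2) ✓
  (0,3) → (φ(0),φ(3)) = (0,2) ∈ E(G2) ✓
  (0,8) → (φ(0),φ(8)) = (2,6) ∈ E(G2) ✓
  (0,10) → (φ(0),φ(10)) = (1,2) ∈ E(G2) ✓
  (1,2) → (φ(1),φ(2)) = (4,5) ∈ E(G2) ✓
  (1,3) → (φ(1),φ(3)) = (0,5) ∈ E(G2) ✓
  (1,7) → (φ(1),φ(7)) = (3,5) ∈ E(G2) ✓
  (1,8) → (φ(1),φ(8)) = (5,6) ∈ E(G2) ✓
  (1,9) → (φ(1),φ(9)) = (5,10) ∈ E(G2) ✓
  (1,10) → (φ(1),φ(10)) = (1,5) ∈ E(G2) ✓
  (2,5) → (φ(2),φ(5)) = (4,9) ∈ E(G2) ✓
  (2,8) → (φ(2),φ(8)) = (4,6) ∈ E(G2) ✓
  (2,9) → (φ(2),φ(9)) = (4,10) ∈ E(G2) ✓
  (3,4) → (φ(3),φ(4)) = (0,8) ∈ E(G2) ✓
  (3,7) → (φ(3),φ(7)) = (0,3) ∈ E(G2) ✓
  (3,8) → (φ(3),φ(8)) = (0,6) ∈ E(G2) ✓
  (3,9) → (φ(3),φ(9)) = (0,10) ∈ E(G2) ✓
  (4,5) → (φ(4),φ(5)) = (8,9) ∈ E(G2) ✓
  (4,6) → (φ(4),φ(6)) = (7,8) ∈ E(G2) ✓
  (4,7) → (φ(4),φ(7)) = (3,8) ∈ E(G2) ✓
  (4,9) → (φ(4),φ(9)) = (8,10) ∈ E(G2) ✓
  (4,10) → (φ(4),φ(10)) = (1,8) ∈ E(G2) ✓
  (5,8) → (φ(5),φ(8)) = (6,9) ∈ E(G2) ✓
  (6,9) → (φ(6),φ(9)) = (7,10) ∈ E(G2) ✓
  (7,8) → (φ(7),φ(8)) = (3,6) ∈ E(G2) ✓
  (7,10) → (φ(7),φ(10)) = (1,3) ∈ E(G2) ✓
  (8,10) → (φ(8),φ(10)) = (1,6) ∈ E(G2) ✓
All 28 edges of G1 map to edges of G2, and |E(G1)| = |E(G2)| = 28, so φ is a bijection on edges as well as vertices. Hence G1 ≅ G2.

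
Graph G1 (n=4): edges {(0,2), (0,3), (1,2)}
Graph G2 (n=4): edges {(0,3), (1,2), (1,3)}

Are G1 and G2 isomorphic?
Yes, isomorphic

The graphs are isomorphic.
One valid mapping φ: V(G1) → V(G2): 0→1, 1→0, 2→3, 3→2

Verify φ preserves adjacency — for each edge of G1, its image is an edge of G2:
  (0,2) → (φ(0),φ(2)) = (1,3) ∈ E(G2) ✓
  (0,3) → (φ(0),φ(3)) = (1,2) ∈ E(G2) ✓
  (1,2) → (φ(1),φ(2)) = (0,3) ∈ E(G2) ✓
All 3 edges of G1 map to edges of G2, and |E(G1)| = |E(G2)| = 3, so φ is a bijection on edges as well as vertices. Hence G1 ≅ G2.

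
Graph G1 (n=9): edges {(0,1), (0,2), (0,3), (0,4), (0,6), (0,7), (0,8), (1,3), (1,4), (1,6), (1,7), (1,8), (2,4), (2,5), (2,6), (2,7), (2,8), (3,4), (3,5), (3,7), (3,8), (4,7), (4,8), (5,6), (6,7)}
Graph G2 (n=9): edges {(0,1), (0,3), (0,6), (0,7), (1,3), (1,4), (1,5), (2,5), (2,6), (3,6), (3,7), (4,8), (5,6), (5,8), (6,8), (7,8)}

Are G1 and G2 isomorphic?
No, not isomorphic

The graphs are NOT isomorphic.

Counting triangles (3-cliques): G1 has 27, G2 has 5.
Triangle count is an isomorphism invariant, so differing triangle counts rule out isomorphism.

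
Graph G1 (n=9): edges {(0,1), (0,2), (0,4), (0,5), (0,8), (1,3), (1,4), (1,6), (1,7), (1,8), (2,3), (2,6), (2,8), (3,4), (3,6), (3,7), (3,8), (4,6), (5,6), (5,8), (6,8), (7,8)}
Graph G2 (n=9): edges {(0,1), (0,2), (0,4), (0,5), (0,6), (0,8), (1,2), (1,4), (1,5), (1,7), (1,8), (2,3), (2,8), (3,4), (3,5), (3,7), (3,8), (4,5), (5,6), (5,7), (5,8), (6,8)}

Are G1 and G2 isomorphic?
Yes, isomorphic

The graphs are isomorphic.
One valid mapping φ: V(G1) → V(G2): 0→3, 1→8, 2→4, 3→0, 4→2, 5→7, 6→1, 7→6, 8→5

Verify φ preserves adjacency — for each edge of G1, its image is an edge of G2:
  (0,1) → (φ(0),φ(1)) = (3,8) ∈ E(G2) ✓
  (0,2) → (φ(0),φ(2)) = (3,4) ∈ E(G2) ✓
  (0,4) → (φ(0),φ(4)) = (2,3) ∈ E(G2) ✓
  (0,5) → (φ(0),φ(5)) = (3,7) ∈ E(G2) ✓
  (0,8) → (φ(0),φ(8)) = (3,5) ∈ E(G2) ✓
  (1,3) → (φ(1),φ(3)) = (0,8) ∈ E(G2) ✓
  (1,4) → (φ(1),φ(4)) = (2,8) ∈ E(G2) ✓
  (1,6) → (φ(1),φ(6)) = (1,8) ∈ E(G2) ✓
  (1,7) → (φ(1),φ(7)) = (6,8) ∈ E(G2) ✓
  (1,8) → (φ(1),φ(8)) = (5,8) ∈ E(G2) ✓
  (2,3) → (φ(2),φ(3)) = (0,4) ∈ E(G2) ✓
  (2,6) → (φ(2),φ(6)) = (1,4) ∈ E(G2) ✓
  (2,8) → (φ(2),φ(8)) = (4,5) ∈ E(G2) ✓
  (3,4) → (φ(3),φ(4)) = (0,2) ∈ E(G2) ✓
  (3,6) → (φ(3),φ(6)) = (0,1) ∈ E(G2) ✓
  (3,7) → (φ(3),φ(7)) = (0,6) ∈ E(G2) ✓
  (3,8) → (φ(3),φ(8)) = (0,5) ∈ E(G2) ✓
  (4,6) → (φ(4),φ(6)) = (1,2) ∈ E(G2) ✓
  (5,6) → (φ(5),φ(6)) = (1,7) ∈ E(G2) ✓
  (5,8) → (φ(5),φ(8)) = (5,7) ∈ E(G2) ✓
  (6,8) → (φ(6),φ(8)) = (1,5) ∈ E(G2) ✓
  (7,8) → (φ(7),φ(8)) = (5,6) ∈ E(G2) ✓
All 22 edges of G1 map to edges of G2, and |E(G1)| = |E(G2)| = 22, so φ is a bijection on edges as well as vertices. Hence G1 ≅ G2.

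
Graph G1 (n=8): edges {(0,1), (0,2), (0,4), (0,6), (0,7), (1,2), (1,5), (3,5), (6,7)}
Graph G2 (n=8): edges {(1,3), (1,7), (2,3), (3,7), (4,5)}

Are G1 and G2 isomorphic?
No, not isomorphic

The graphs are NOT isomorphic.

Connected components of G1: 1 component(s) with vertex sets [[0, 1, 2, 3, 4, 5, 6, 7]], sizes [8].
Connected components of G2: 4 component(s) with vertex sets [[0], [6], [4, 5], [1, 2, 3, 7]], sizes [1, 1, 2, 4].
The number of connected components (and the multiset of component sizes) is an isomorphism invariant — an isomorphism maps each component of G1 bijectively onto a component of G2. Since G1 has 1 component(s) and G2 has 4, they cannot be isomorphic.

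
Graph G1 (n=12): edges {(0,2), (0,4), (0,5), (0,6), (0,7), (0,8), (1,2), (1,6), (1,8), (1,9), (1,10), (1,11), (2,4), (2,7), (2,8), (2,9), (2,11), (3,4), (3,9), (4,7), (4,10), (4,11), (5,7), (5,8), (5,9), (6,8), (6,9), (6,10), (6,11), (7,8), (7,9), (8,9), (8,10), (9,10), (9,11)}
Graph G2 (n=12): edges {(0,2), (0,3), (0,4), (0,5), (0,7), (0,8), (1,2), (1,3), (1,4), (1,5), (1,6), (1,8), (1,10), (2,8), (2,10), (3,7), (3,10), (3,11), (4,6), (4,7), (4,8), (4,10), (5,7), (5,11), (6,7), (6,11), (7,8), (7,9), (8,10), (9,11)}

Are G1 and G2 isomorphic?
No, not isomorphic

The graphs are NOT isomorphic.

Degrees in G1: deg(0)=6, deg(1)=6, deg(2)=7, deg(3)=2, deg(4)=6, deg(5)=4, deg(6)=6, deg(7)=6, deg(8)=8, deg(9)=9, deg(10)=5, deg(11)=5.
Sorted degree sequence of G1: [9, 8, 7, 6, 6, 6, 6, 6, 5, 5, 4, 2].
Degrees in G2: deg(0)=6, deg(1)=7, deg(2)=4, deg(3)=5, deg(4)=6, deg(5)=4, deg(6)=4, deg(7)=7, deg(8)=6, deg(9)=2, deg(10)=5, deg(11)=4.
Sorted degree sequence of G2: [7, 7, 6, 6, 6, 5, 5, 4, 4, 4, 4, 2].
The (sorted) degree sequence is an isomorphism invariant, so since G1 and G2 have different degree sequences they cannot be isomorphic.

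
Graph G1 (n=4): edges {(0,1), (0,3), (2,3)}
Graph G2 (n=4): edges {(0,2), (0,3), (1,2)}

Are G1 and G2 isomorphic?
Yes, isomorphic

The graphs are isomorphic.
One valid mapping φ: V(G1) → V(G2): 0→2, 1→1, 2→3, 3→0

Verify φ preserves adjacency — for each edge of G1, its image is an edge of G2:
  (0,1) → (φ(0),φ(1)) = (1,2) ∈ E(G2) ✓
  (0,3) → (φ(0),φ(3)) = (0,2) ∈ E(G2) ✓
  (2,3) → (φ(2),φ(3)) = (0,3) ∈ E(G2) ✓
All 3 edges of G1 map to edges of G2, and |E(G1)| = |E(G2)| = 3, so φ is a bijection on edges as well as vertices. Hence G1 ≅ G2.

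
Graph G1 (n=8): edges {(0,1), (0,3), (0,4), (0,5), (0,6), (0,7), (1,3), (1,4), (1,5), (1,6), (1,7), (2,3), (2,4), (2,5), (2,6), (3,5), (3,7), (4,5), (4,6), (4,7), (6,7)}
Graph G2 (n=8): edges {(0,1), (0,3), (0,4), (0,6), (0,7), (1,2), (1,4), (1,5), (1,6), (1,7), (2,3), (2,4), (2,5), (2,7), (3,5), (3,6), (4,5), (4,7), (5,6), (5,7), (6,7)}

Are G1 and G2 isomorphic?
Yes, isomorphic

The graphs are isomorphic.
One valid mapping φ: V(G1) → V(G2): 0→7, 1→1, 2→3, 3→0, 4→5, 5→6, 6→2, 7→4

Verify φ preserves adjacency — for each edge of G1, its image is an edge of G2:
  (0,1) → (φ(0),φ(1)) = (1,7) ∈ E(G2) ✓
  (0,3) → (φ(0),φ(3)) = (0,7) ∈ E(G2) ✓
  (0,4) → (φ(0),φ(4)) = (5,7) ∈ E(G2) ✓
  (0,5) → (φ(0),φ(5)) = (6,7) ∈ E(G2) ✓
  (0,6) → (φ(0),φ(6)) = (2,7) ∈ E(G2) ✓
  (0,7) → (φ(0),φ(7)) = (4,7) ∈ E(G2) ✓
  (1,3) → (φ(1),φ(3)) = (0,1) ∈ E(G2) ✓
  (1,4) → (φ(1),φ(4)) = (1,5) ∈ E(G2) ✓
  (1,5) → (φ(1),φ(5)) = (1,6) ∈ E(G2) ✓
  (1,6) → (φ(1),φ(6)) = (1,2) ∈ E(G2) ✓
  (1,7) → (φ(1),φ(7)) = (1,4) ∈ E(G2) ✓
  (2,3) → (φ(2),φ(3)) = (0,3) ∈ E(G2) ✓
  (2,4) → (φ(2),φ(4)) = (3,5) ∈ E(G2) ✓
  (2,5) → (φ(2),φ(5)) = (3,6) ∈ E(G2) ✓
  (2,6) → (φ(2),φ(6)) = (2,3) ∈ E(G2) ✓
  (3,5) → (φ(3),φ(5)) = (0,6) ∈ E(G2) ✓
  (3,7) → (φ(3),φ(7)) = (0,4) ∈ E(G2) ✓
  (4,5) → (φ(4),φ(5)) = (5,6) ∈ E(G2) ✓
  (4,6) → (φ(4),φ(6)) = (2,5) ∈ E(G2) ✓
  (4,7) → (φ(4),φ(7)) = (4,5) ∈ E(G2) ✓
  (6,7) → (φ(6),φ(7)) = (2,4) ∈ E(G2) ✓
All 21 edges of G1 map to edges of G2, and |E(G1)| = |E(G2)| = 21, so φ is a bijection on edges as well as vertices. Hence G1 ≅ G2.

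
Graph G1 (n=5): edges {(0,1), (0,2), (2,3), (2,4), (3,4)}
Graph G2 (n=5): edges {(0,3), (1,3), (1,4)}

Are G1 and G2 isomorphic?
No, not isomorphic

The graphs are NOT isomorphic.

Degrees in G1: deg(0)=2, deg(1)=1, deg(2)=3, deg(3)=2, deg(4)=2.
Sorted degree sequence of G1: [3, 2, 2, 2, 1].
Degrees in G2: deg(0)=1, deg(1)=2, deg(2)=0, deg(3)=2, deg(4)=1.
Sorted degree sequence of G2: [2, 2, 1, 1, 0].
The (sorted) degree sequence is an isomorphism invariant, so since G1 and G2 have different degree sequences they cannot be isomorphic.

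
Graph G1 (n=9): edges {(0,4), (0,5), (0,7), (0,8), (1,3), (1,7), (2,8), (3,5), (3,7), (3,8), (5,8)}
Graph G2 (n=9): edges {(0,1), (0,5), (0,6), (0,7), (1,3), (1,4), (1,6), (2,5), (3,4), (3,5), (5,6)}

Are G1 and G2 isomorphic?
Yes, isomorphic

The graphs are isomorphic.
One valid mapping φ: V(G1) → V(G2): 0→5, 1→4, 2→7, 3→1, 4→2, 5→6, 6→8, 7→3, 8→0

Verify φ preserves adjacency — for each edge of G1, its image is an edge of G2:
  (0,4) → (φ(0),φ(4)) = (2,5) ∈ E(G2) ✓
  (0,5) → (φ(0),φ(5)) = (5,6) ∈ E(G2) ✓
  (0,7) → (φ(0),φ(7)) = (3,5) ∈ E(G2) ✓
  (0,8) → (φ(0),φ(8)) = (0,5) ∈ E(G2) ✓
  (1,3) → (φ(1),φ(3)) = (1,4) ∈ E(G2) ✓
  (1,7) → (φ(1),φ(7)) = (3,4) ∈ E(G2) ✓
  (2,8) → (φ(2),φ(8)) = (0,7) ∈ E(G2) ✓
  (3,5) → (φ(3),φ(5)) = (1,6) ∈ E(G2) ✓
  (3,7) → (φ(3),φ(7)) = (1,3) ∈ E(G2) ✓
  (3,8) → (φ(3),φ(8)) = (0,1) ∈ E(G2) ✓
  (5,8) → (φ(5),φ(8)) = (0,6) ∈ E(G2) ✓
All 11 edges of G1 map to edges of G2, and |E(G1)| = |E(G2)| = 11, so φ is a bijection on edges as well as vertices. Hence G1 ≅ G2.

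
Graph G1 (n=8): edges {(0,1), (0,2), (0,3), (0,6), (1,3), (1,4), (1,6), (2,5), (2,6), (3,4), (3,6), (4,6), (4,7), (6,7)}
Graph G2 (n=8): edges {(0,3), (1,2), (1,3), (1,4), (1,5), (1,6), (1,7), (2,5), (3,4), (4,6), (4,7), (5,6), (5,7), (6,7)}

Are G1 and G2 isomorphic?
Yes, isomorphic

The graphs are isomorphic.
One valid mapping φ: V(G1) → V(G2): 0→4, 1→7, 2→3, 3→6, 4→5, 5→0, 6→1, 7→2

Verify φ preserves adjacency — for each edge of G1, its image is an edge of G2:
  (0,1) → (φ(0),φ(1)) = (4,7) ∈ E(G2) ✓
  (0,2) → (φ(0),φ(2)) = (3,4) ∈ E(G2) ✓
  (0,3) → (φ(0),φ(3)) = (4,6) ∈ E(G2) ✓
  (0,6) → (φ(0),φ(6)) = (1,4) ∈ E(G2) ✓
  (1,3) → (φ(1),φ(3)) = (6,7) ∈ E(G2) ✓
  (1,4) → (φ(1),φ(4)) = (5,7) ∈ E(G2) ✓
  (1,6) → (φ(1),φ(6)) = (1,7) ∈ E(G2) ✓
  (2,5) → (φ(2),φ(5)) = (0,3) ∈ E(G2) ✓
  (2,6) → (φ(2),φ(6)) = (1,3) ∈ E(G2) ✓
  (3,4) → (φ(3),φ(4)) = (5,6) ∈ E(G2) ✓
  (3,6) → (φ(3),φ(6)) = (1,6) ∈ E(G2) ✓
  (4,6) → (φ(4),φ(6)) = (1,5) ∈ E(G2) ✓
  (4,7) → (φ(4),φ(7)) = (2,5) ∈ E(G2) ✓
  (6,7) → (φ(6),φ(7)) = (1,2) ∈ E(G2) ✓
All 14 edges of G1 map to edges of G2, and |E(G1)| = |E(G2)| = 14, so φ is a bijection on edges as well as vertices. Hence G1 ≅ G2.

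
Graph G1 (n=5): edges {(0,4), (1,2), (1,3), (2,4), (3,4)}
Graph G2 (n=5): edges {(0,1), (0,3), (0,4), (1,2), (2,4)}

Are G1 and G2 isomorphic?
Yes, isomorphic

The graphs are isomorphic.
One valid mapping φ: V(G1) → V(G2): 0→3, 1→2, 2→1, 3→4, 4→0

Verify φ preserves adjacency — for each edge of G1, its image is an edge of G2:
  (0,4) → (φ(0),φ(4)) = (0,3) ∈ E(G2) ✓
  (1,2) → (φ(1),φ(2)) = (1,2) ∈ E(G2) ✓
  (1,3) → (φ(1),φ(3)) = (2,4) ∈ E(G2) ✓
  (2,4) → (φ(2),φ(4)) = (0,1) ∈ E(G2) ✓
  (3,4) → (φ(3),φ(4)) = (0,4) ∈ E(G2) ✓
All 5 edges of G1 map to edges of G2, and |E(G1)| = |E(G2)| = 5, so φ is a bijection on edges as well as vertices. Hence G1 ≅ G2.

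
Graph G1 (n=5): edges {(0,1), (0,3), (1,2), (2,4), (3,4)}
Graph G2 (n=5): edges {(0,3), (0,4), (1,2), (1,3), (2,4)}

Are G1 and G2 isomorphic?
Yes, isomorphic

The graphs are isomorphic.
One valid mapping φ: V(G1) → V(G2): 0→3, 1→1, 2→2, 3→0, 4→4

Verify φ preserves adjacency — for each edge of G1, its image is an edge of G2:
  (0,1) → (φ(0),φ(1)) = (1,3) ∈ E(G2) ✓
  (0,3) → (φ(0),φ(3)) = (0,3) ∈ E(G2) ✓
  (1,2) → (φ(1),φ(2)) = (1,2) ∈ E(G2) ✓
  (2,4) → (φ(2),φ(4)) = (2,4) ∈ E(G2) ✓
  (3,4) → (φ(3),φ(4)) = (0,4) ∈ E(G2) ✓
All 5 edges of G1 map to edges of G2, and |E(G1)| = |E(G2)| = 5, so φ is a bijection on edges as well as vertices. Hence G1 ≅ G2.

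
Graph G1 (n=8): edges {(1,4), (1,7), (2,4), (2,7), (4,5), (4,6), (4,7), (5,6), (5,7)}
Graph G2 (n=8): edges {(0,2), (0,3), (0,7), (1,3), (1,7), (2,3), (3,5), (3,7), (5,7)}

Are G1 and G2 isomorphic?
Yes, isomorphic

The graphs are isomorphic.
One valid mapping φ: V(G1) → V(G2): 0→4, 1→5, 2→1, 3→6, 4→3, 5→0, 6→2, 7→7

Verify φ preserves adjacency — for each edge of G1, its image is an edge of G2:
  (1,4) → (φ(1),φ(4)) = (3,5) ∈ E(G2) ✓
  (1,7) → (φ(1),φ(7)) = (5,7) ∈ E(G2) ✓
  (2,4) → (φ(2),φ(4)) = (1,3) ∈ E(G2) ✓
  (2,7) → (φ(2),φ(7)) = (1,7) ∈ E(G2) ✓
  (4,5) → (φ(4),φ(5)) = (0,3) ∈ E(G2) ✓
  (4,6) → (φ(4),φ(6)) = (2,3) ∈ E(G2) ✓
  (4,7) → (φ(4),φ(7)) = (3,7) ∈ E(G2) ✓
  (5,6) → (φ(5),φ(6)) = (0,2) ∈ E(G2) ✓
  (5,7) → (φ(5),φ(7)) = (0,7) ∈ E(G2) ✓
All 9 edges of G1 map to edges of G2, and |E(G1)| = |E(G2)| = 9, so φ is a bijection on edges as well as vertices. Hence G1 ≅ G2.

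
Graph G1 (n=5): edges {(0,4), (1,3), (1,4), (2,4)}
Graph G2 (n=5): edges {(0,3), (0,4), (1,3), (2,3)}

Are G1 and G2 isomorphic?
Yes, isomorphic

The graphs are isomorphic.
One valid mapping φ: V(G1) → V(G2): 0→1, 1→0, 2→2, 3→4, 4→3

Verify φ preserves adjacency — for each edge of G1, its image is an edge of G2:
  (0,4) → (φ(0),φ(4)) = (1,3) ∈ E(G2) ✓
  (1,3) → (φ(1),φ(3)) = (0,4) ∈ E(G2) ✓
  (1,4) → (φ(1),φ(4)) = (0,3) ∈ E(G2) ✓
  (2,4) → (φ(2),φ(4)) = (2,3) ∈ E(G2) ✓
All 4 edges of G1 map to edges of G2, and |E(G1)| = |E(G2)| = 4, so φ is a bijection on edges as well as vertices. Hence G1 ≅ G2.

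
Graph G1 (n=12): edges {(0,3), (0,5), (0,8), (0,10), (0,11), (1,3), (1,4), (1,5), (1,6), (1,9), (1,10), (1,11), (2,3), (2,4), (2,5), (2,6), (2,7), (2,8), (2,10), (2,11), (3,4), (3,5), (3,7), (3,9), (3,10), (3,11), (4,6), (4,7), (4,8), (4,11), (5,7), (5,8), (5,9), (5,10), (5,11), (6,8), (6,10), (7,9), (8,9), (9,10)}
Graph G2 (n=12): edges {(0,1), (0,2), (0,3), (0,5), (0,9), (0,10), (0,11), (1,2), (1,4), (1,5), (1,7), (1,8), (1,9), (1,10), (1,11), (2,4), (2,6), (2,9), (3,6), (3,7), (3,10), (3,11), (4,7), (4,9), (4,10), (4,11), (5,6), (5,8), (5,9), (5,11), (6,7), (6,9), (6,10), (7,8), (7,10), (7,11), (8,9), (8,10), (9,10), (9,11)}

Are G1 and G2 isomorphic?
Yes, isomorphic

The graphs are isomorphic.
One valid mapping φ: V(G1) → V(G2): 0→2, 1→11, 2→10, 3→1, 4→7, 5→9, 6→3, 7→8, 8→6, 9→5, 10→0, 11→4

Verify φ preserves adjacency — for each edge of G1, its image is an edge of G2:
  (0,3) → (φ(0),φ(3)) = (1,2) ∈ E(G2) ✓
  (0,5) → (φ(0),φ(5)) = (2,9) ∈ E(G2) ✓
  (0,8) → (φ(0),φ(8)) = (2,6) ∈ E(G2) ✓
  (0,10) → (φ(0),φ(10)) = (0,2) ∈ E(G2) ✓
  (0,11) → (φ(0),φ(11)) = (2,4) ∈ E(G2) ✓
  (1,3) → (φ(1),φ(3)) = (1,11) ∈ E(G2) ✓
  (1,4) → (φ(1),φ(4)) = (7,11) ∈ E(G2) ✓
  (1,5) → (φ(1),φ(5)) = (9,11) ∈ E(G2) ✓
  (1,6) → (φ(1),φ(6)) = (3,11) ∈ E(G2) ✓
  (1,9) → (φ(1),φ(9)) = (5,11) ∈ E(G2) ✓
  (1,10) → (φ(1),φ(10)) = (0,11) ∈ E(G2) ✓
  (1,11) → (φ(1),φ(11)) = (4,11) ∈ E(G2) ✓
  (2,3) → (φ(2),φ(3)) = (1,10) ∈ E(G2) ✓
  (2,4) → (φ(2),φ(4)) = (7,10) ∈ E(G2) ✓
  (2,5) → (φ(2),φ(5)) = (9,10) ∈ E(G2) ✓
  (2,6) → (φ(2),φ(6)) = (3,10) ∈ E(G2) ✓
  (2,7) → (φ(2),φ(7)) = (8,10) ∈ E(G2) ✓
  (2,8) → (φ(2),φ(8)) = (6,10) ∈ E(G2) ✓
  (2,10) → (φ(2),φ(10)) = (0,10) ∈ E(G2) ✓
  (2,11) → (φ(2),φ(11)) = (4,10) ∈ E(G2) ✓
  (3,4) → (φ(3),φ(4)) = (1,7) ∈ E(G2) ✓
  (3,5) → (φ(3),φ(5)) = (1,9) ∈ E(G2) ✓
  (3,7) → (φ(3),φ(7)) = (1,8) ∈ E(G2) ✓
  (3,9) → (φ(3),φ(9)) = (1,5) ∈ E(G2) ✓
  (3,10) → (φ(3),φ(10)) = (0,1) ∈ E(G2) ✓
  (3,11) → (φ(3),φ(11)) = (1,4) ∈ E(G2) ✓
  (4,6) → (φ(4),φ(6)) = (3,7) ∈ E(G2) ✓
  (4,7) → (φ(4),φ(7)) = (7,8) ∈ E(G2) ✓
  (4,8) → (φ(4),φ(8)) = (6,7) ∈ E(G2) ✓
  (4,11) → (φ(4),φ(11)) = (4,7) ∈ E(G2) ✓
  (5,7) → (φ(5),φ(7)) = (8,9) ∈ E(G2) ✓
  (5,8) → (φ(5),φ(8)) = (6,9) ∈ E(G2) ✓
  (5,9) → (φ(5),φ(9)) = (5,9) ∈ E(G2) ✓
  (5,10) → (φ(5),φ(10)) = (0,9) ∈ E(G2) ✓
  (5,11) → (φ(5),φ(11)) = (4,9) ∈ E(G2) ✓
  (6,8) → (φ(6),φ(8)) = (3,6) ∈ E(G2) ✓
  (6,10) → (φ(6),φ(10)) = (0,3) ∈ E(G2) ✓
  (7,9) → (φ(7),φ(9)) = (5,8) ∈ E(G2) ✓
  (8,9) → (φ(8),φ(9)) = (5,6) ∈ E(G2) ✓
  (9,10) → (φ(9),φ(10)) = (0,5) ∈ E(G2) ✓
All 40 edges of G1 map to edges of G2, and |E(G1)| = |E(G2)| = 40, so φ is a bijection on edges as well as vertices. Hence G1 ≅ G2.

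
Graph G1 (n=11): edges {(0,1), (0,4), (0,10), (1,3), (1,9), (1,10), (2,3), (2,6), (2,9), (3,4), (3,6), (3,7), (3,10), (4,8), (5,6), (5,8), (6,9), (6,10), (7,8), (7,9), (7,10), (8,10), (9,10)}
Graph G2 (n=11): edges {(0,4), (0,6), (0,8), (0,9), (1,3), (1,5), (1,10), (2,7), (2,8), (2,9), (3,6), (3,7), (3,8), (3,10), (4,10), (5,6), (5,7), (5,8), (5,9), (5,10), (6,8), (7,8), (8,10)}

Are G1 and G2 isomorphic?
Yes, isomorphic

The graphs are isomorphic.
One valid mapping φ: V(G1) → V(G2): 0→2, 1→7, 2→1, 3→5, 4→9, 5→4, 6→10, 7→6, 8→0, 9→3, 10→8

Verify φ preserves adjacency — for each edge of G1, its image is an edge of G2:
  (0,1) → (φ(0),φ(1)) = (2,7) ∈ E(G2) ✓
  (0,4) → (φ(0),φ(4)) = (2,9) ∈ E(G2) ✓
  (0,10) → (φ(0),φ(10)) = (2,8) ∈ E(G2) ✓
  (1,3) → (φ(1),φ(3)) = (5,7) ∈ E(G2) ✓
  (1,9) → (φ(1),φ(9)) = (3,7) ∈ E(G2) ✓
  (1,10) → (φ(1),φ(10)) = (7,8) ∈ E(G2) ✓
  (2,3) → (φ(2),φ(3)) = (1,5) ∈ E(G2) ✓
  (2,6) → (φ(2),φ(6)) = (1,10) ∈ E(G2) ✓
  (2,9) → (φ(2),φ(9)) = (1,3) ∈ E(G2) ✓
  (3,4) → (φ(3),φ(4)) = (5,9) ∈ E(G2) ✓
  (3,6) → (φ(3),φ(6)) = (5,10) ∈ E(G2) ✓
  (3,7) → (φ(3),φ(7)) = (5,6) ∈ E(G2) ✓
  (3,10) → (φ(3),φ(10)) = (5,8) ∈ E(G2) ✓
  (4,8) → (φ(4),φ(8)) = (0,9) ∈ E(G2) ✓
  (5,6) → (φ(5),φ(6)) = (4,10) ∈ E(G2) ✓
  (5,8) → (φ(5),φ(8)) = (0,4) ∈ E(G2) ✓
  (6,9) → (φ(6),φ(9)) = (3,10) ∈ E(G2) ✓
  (6,10) → (φ(6),φ(10)) = (8,10) ∈ E(G2) ✓
  (7,8) → (φ(7),φ(8)) = (0,6) ∈ E(G2) ✓
  (7,9) → (φ(7),φ(9)) = (3,6) ∈ E(G2) ✓
  (7,10) → (φ(7),φ(10)) = (6,8) ∈ E(G2) ✓
  (8,10) → (φ(8),φ(10)) = (0,8) ∈ E(G2) ✓
  (9,10) → (φ(9),φ(10)) = (3,8) ∈ E(G2) ✓
All 23 edges of G1 map to edges of G2, and |E(G1)| = |E(G2)| = 23, so φ is a bijection on edges as well as vertices. Hence G1 ≅ G2.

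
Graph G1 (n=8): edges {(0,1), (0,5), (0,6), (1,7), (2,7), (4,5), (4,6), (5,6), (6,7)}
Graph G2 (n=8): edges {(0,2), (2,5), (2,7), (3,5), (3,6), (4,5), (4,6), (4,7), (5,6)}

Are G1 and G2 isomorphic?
Yes, isomorphic

The graphs are isomorphic.
One valid mapping φ: V(G1) → V(G2): 0→4, 1→7, 2→0, 3→1, 4→3, 5→6, 6→5, 7→2

Verify φ preserves adjacency — for each edge of G1, its image is an edge of G2:
  (0,1) → (φ(0),φ(1)) = (4,7) ∈ E(G2) ✓
  (0,5) → (φ(0),φ(5)) = (4,6) ∈ E(G2) ✓
  (0,6) → (φ(0),φ(6)) = (4,5) ∈ E(G2) ✓
  (1,7) → (φ(1),φ(7)) = (2,7) ∈ E(G2) ✓
  (2,7) → (φ(2),φ(7)) = (0,2) ∈ E(G2) ✓
  (4,5) → (φ(4),φ(5)) = (3,6) ∈ E(G2) ✓
  (4,6) → (φ(4),φ(6)) = (3,5) ∈ E(G2) ✓
  (5,6) → (φ(5),φ(6)) = (5,6) ∈ E(G2) ✓
  (6,7) → (φ(6),φ(7)) = (2,5) ∈ E(G2) ✓
All 9 edges of G1 map to edges of G2, and |E(G1)| = |E(G2)| = 9, so φ is a bijection on edges as well as vertices. Hence G1 ≅ G2.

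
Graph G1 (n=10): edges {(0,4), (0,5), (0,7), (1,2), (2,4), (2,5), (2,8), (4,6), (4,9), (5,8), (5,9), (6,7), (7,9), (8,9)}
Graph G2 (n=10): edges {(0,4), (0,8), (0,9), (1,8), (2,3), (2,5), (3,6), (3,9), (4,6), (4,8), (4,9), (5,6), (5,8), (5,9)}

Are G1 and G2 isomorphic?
Yes, isomorphic

The graphs are isomorphic.
One valid mapping φ: V(G1) → V(G2): 0→6, 1→1, 2→8, 3→7, 4→5, 5→4, 6→2, 7→3, 8→0, 9→9

Verify φ preserves adjacency — for each edge of G1, its image is an edge of G2:
  (0,4) → (φ(0),φ(4)) = (5,6) ∈ E(G2) ✓
  (0,5) → (φ(0),φ(5)) = (4,6) ∈ E(G2) ✓
  (0,7) → (φ(0),φ(7)) = (3,6) ∈ E(G2) ✓
  (1,2) → (φ(1),φ(2)) = (1,8) ∈ E(G2) ✓
  (2,4) → (φ(2),φ(4)) = (5,8) ∈ E(G2) ✓
  (2,5) → (φ(2),φ(5)) = (4,8) ∈ E(G2) ✓
  (2,8) → (φ(2),φ(8)) = (0,8) ∈ E(G2) ✓
  (4,6) → (φ(4),φ(6)) = (2,5) ∈ E(G2) ✓
  (4,9) → (φ(4),φ(9)) = (5,9) ∈ E(G2) ✓
  (5,8) → (φ(5),φ(8)) = (0,4) ∈ E(G2) ✓
  (5,9) → (φ(5),φ(9)) = (4,9) ∈ E(G2) ✓
  (6,7) → (φ(6),φ(7)) = (2,3) ∈ E(G2) ✓
  (7,9) → (φ(7),φ(9)) = (3,9) ∈ E(G2) ✓
  (8,9) → (φ(8),φ(9)) = (0,9) ∈ E(G2) ✓
All 14 edges of G1 map to edges of G2, and |E(G1)| = |E(G2)| = 14, so φ is a bijection on edges as well as vertices. Hence G1 ≅ G2.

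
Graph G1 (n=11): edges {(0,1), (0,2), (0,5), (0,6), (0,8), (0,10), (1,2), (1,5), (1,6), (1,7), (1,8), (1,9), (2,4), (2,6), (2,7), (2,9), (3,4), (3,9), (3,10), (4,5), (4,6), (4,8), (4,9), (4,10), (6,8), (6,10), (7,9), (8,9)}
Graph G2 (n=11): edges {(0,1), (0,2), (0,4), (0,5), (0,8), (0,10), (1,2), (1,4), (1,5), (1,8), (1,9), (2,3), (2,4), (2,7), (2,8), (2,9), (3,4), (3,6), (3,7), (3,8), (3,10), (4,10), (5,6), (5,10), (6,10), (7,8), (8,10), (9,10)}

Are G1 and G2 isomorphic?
Yes, isomorphic

The graphs are isomorphic.
One valid mapping φ: V(G1) → V(G2): 0→1, 1→2, 2→8, 3→6, 4→10, 5→9, 6→0, 7→7, 8→4, 9→3, 10→5

Verify φ preserves adjacency — for each edge of G1, its image is an edge of G2:
  (0,1) → (φ(0),φ(1)) = (1,2) ∈ E(G2) ✓
  (0,2) → (φ(0),φ(2)) = (1,8) ∈ E(G2) ✓
  (0,5) → (φ(0),φ(5)) = (1,9) ∈ E(G2) ✓
  (0,6) → (φ(0),φ(6)) = (0,1) ∈ E(G2) ✓
  (0,8) → (φ(0),φ(8)) = (1,4) ∈ E(G2) ✓
  (0,10) → (φ(0),φ(10)) = (1,5) ∈ E(G2) ✓
  (1,2) → (φ(1),φ(2)) = (2,8) ∈ E(G2) ✓
  (1,5) → (φ(1),φ(5)) = (2,9) ∈ E(G2) ✓
  (1,6) → (φ(1),φ(6)) = (0,2) ∈ E(G2) ✓
  (1,7) → (φ(1),φ(7)) = (2,7) ∈ E(G2) ✓
  (1,8) → (φ(1),φ(8)) = (2,4) ∈ E(G2) ✓
  (1,9) → (φ(1),φ(9)) = (2,3) ∈ E(G2) ✓
  (2,4) → (φ(2),φ(4)) = (8,10) ∈ E(G2) ✓
  (2,6) → (φ(2),φ(6)) = (0,8) ∈ E(G2) ✓
  (2,7) → (φ(2),φ(7)) = (7,8) ∈ E(G2) ✓
  (2,9) → (φ(2),φ(9)) = (3,8) ∈ E(G2) ✓
  (3,4) → (φ(3),φ(4)) = (6,10) ∈ E(G2) ✓
  (3,9) → (φ(3),φ(9)) = (3,6) ∈ E(G2) ✓
  (3,10) → (φ(3),φ(10)) = (5,6) ∈ E(G2) ✓
  (4,5) → (φ(4),φ(5)) = (9,10) ∈ E(G2) ✓
  (4,6) → (φ(4),φ(6)) = (0,10) ∈ E(G2) ✓
  (4,8) → (φ(4),φ(8)) = (4,10) ∈ E(G2) ✓
  (4,9) → (φ(4),φ(9)) = (3,10) ∈ E(G2) ✓
  (4,10) → (φ(4),φ(10)) = (5,10) ∈ E(G2) ✓
  (6,8) → (φ(6),φ(8)) = (0,4) ∈ E(G2) ✓
  (6,10) → (φ(6),φ(10)) = (0,5) ∈ E(G2) ✓
  (7,9) → (φ(7),φ(9)) = (3,7) ∈ E(G2) ✓
  (8,9) → (φ(8),φ(9)) = (3,4) ∈ E(G2) ✓
All 28 edges of G1 map to edges of G2, and |E(G1)| = |E(G2)| = 28, so φ is a bijection on edges as well as vertices. Hence G1 ≅ G2.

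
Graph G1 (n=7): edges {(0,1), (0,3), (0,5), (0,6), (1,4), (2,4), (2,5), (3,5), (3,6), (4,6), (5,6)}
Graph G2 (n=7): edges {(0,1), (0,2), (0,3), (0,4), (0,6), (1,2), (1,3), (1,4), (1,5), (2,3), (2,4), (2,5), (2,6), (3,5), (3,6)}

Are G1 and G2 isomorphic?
No, not isomorphic

The graphs are NOT isomorphic.

Degrees in G1: deg(0)=4, deg(1)=2, deg(2)=2, deg(3)=3, deg(4)=3, deg(5)=4, deg(6)=4.
Sorted degree sequence of G1: [4, 4, 4, 3, 3, 2, 2].
Degrees in G2: deg(0)=5, deg(1)=5, deg(2)=6, deg(3)=5, deg(4)=3, deg(5)=3, deg(6)=3.
Sorted degree sequence of G2: [6, 5, 5, 5, 3, 3, 3].
The (sorted) degree sequence is an isomorphism invariant, so since G1 and G2 have different degree sequences they cannot be isomorphic.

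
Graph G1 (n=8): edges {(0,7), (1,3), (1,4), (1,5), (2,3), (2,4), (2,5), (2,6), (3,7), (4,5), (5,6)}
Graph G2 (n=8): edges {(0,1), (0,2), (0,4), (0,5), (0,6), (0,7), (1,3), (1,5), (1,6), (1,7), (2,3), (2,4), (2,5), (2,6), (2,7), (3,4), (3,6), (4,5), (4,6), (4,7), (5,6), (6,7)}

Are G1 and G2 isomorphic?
No, not isomorphic

The graphs are NOT isomorphic.

Degrees in G1: deg(0)=1, deg(1)=3, deg(2)=4, deg(3)=3, deg(4)=3, deg(5)=4, deg(6)=2, deg(7)=2.
Sorted degree sequence of G1: [4, 4, 3, 3, 3, 2, 2, 1].
Degrees in G2: deg(0)=6, deg(1)=5, deg(2)=6, deg(3)=4, deg(4)=6, deg(5)=5, deg(6)=7, deg(7)=5.
Sorted degree sequence of G2: [7, 6, 6, 6, 5, 5, 5, 4].
The (sorted) degree sequence is an isomorphism invariant, so since G1 and G2 have different degree sequences they cannot be isomorphic.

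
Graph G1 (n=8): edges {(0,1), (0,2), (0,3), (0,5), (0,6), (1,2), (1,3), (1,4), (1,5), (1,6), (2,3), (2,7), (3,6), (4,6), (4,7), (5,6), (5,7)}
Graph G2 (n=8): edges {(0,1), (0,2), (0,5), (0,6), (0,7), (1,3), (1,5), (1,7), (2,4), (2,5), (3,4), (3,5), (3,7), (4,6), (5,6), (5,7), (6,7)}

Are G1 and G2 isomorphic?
Yes, isomorphic

The graphs are isomorphic.
One valid mapping φ: V(G1) → V(G2): 0→7, 1→5, 2→3, 3→1, 4→2, 5→6, 6→0, 7→4

Verify φ preserves adjacency — for each edge of G1, its image is an edge of G2:
  (0,1) → (φ(0),φ(1)) = (5,7) ∈ E(G2) ✓
  (0,2) → (φ(0),φ(2)) = (3,7) ∈ E(G2) ✓
  (0,3) → (φ(0),φ(3)) = (1,7) ∈ E(G2) ✓
  (0,5) → (φ(0),φ(5)) = (6,7) ∈ E(G2) ✓
  (0,6) → (φ(0),φ(6)) = (0,7) ∈ E(G2) ✓
  (1,2) → (φ(1),φ(2)) = (3,5) ∈ E(G2) ✓
  (1,3) → (φ(1),φ(3)) = (1,5) ∈ E(G2) ✓
  (1,4) → (φ(1),φ(4)) = (2,5) ∈ E(G2) ✓
  (1,5) → (φ(1),φ(5)) = (5,6) ∈ E(G2) ✓
  (1,6) → (φ(1),φ(6)) = (0,5) ∈ E(G2) ✓
  (2,3) → (φ(2),φ(3)) = (1,3) ∈ E(G2) ✓
  (2,7) → (φ(2),φ(7)) = (3,4) ∈ E(G2) ✓
  (3,6) → (φ(3),φ(6)) = (0,1) ∈ E(G2) ✓
  (4,6) → (φ(4),φ(6)) = (0,2) ∈ E(G2) ✓
  (4,7) → (φ(4),φ(7)) = (2,4) ∈ E(G2) ✓
  (5,6) → (φ(5),φ(6)) = (0,6) ∈ E(G2) ✓
  (5,7) → (φ(5),φ(7)) = (4,6) ∈ E(G2) ✓
All 17 edges of G1 map to edges of G2, and |E(G1)| = |E(G2)| = 17, so φ is a bijection on edges as well as vertices. Hence G1 ≅ G2.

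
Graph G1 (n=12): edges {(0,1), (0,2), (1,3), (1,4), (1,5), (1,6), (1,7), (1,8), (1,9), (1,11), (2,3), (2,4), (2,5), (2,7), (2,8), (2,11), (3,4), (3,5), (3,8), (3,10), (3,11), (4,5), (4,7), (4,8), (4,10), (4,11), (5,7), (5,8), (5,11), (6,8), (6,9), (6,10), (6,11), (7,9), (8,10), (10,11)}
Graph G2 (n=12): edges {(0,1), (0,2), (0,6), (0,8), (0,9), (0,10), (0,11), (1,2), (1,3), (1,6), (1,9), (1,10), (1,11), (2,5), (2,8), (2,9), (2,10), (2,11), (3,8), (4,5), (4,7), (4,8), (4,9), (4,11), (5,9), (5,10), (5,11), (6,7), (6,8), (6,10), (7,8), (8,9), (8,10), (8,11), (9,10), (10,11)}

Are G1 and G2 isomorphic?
Yes, isomorphic

The graphs are isomorphic.
One valid mapping φ: V(G1) → V(G2): 0→3, 1→8, 2→1, 3→2, 4→10, 5→0, 6→4, 7→6, 8→9, 9→7, 10→5, 11→11

Verify φ preserves adjacency — for each edge of G1, its image is an edge of G2:
  (0,1) → (φ(0),φ(1)) = (3,8) ∈ E(G2) ✓
  (0,2) → (φ(0),φ(2)) = (1,3) ∈ E(G2) ✓
  (1,3) → (φ(1),φ(3)) = (2,8) ∈ E(G2) ✓
  (1,4) → (φ(1),φ(4)) = (8,10) ∈ E(G2) ✓
  (1,5) → (φ(1),φ(5)) = (0,8) ∈ E(G2) ✓
  (1,6) → (φ(1),φ(6)) = (4,8) ∈ E(G2) ✓
  (1,7) → (φ(1),φ(7)) = (6,8) ∈ E(G2) ✓
  (1,8) → (φ(1),φ(8)) = (8,9) ∈ E(G2) ✓
  (1,9) → (φ(1),φ(9)) = (7,8) ∈ E(G2) ✓
  (1,11) → (φ(1),φ(11)) = (8,11) ∈ E(G2) ✓
  (2,3) → (φ(2),φ(3)) = (1,2) ∈ E(G2) ✓
  (2,4) → (φ(2),φ(4)) = (1,10) ∈ E(G2) ✓
  (2,5) → (φ(2),φ(5)) = (0,1) ∈ E(G2) ✓
  (2,7) → (φ(2),φ(7)) = (1,6) ∈ E(G2) ✓
  (2,8) → (φ(2),φ(8)) = (1,9) ∈ E(G2) ✓
  (2,11) → (φ(2),φ(11)) = (1,11) ∈ E(G2) ✓
  (3,4) → (φ(3),φ(4)) = (2,10) ∈ E(G2) ✓
  (3,5) → (φ(3),φ(5)) = (0,2) ∈ E(G2) ✓
  (3,8) → (φ(3),φ(8)) = (2,9) ∈ E(G2) ✓
  (3,10) → (φ(3),φ(10)) = (2,5) ∈ E(G2) ✓
  (3,11) → (φ(3),φ(11)) = (2,11) ∈ E(G2) ✓
  (4,5) → (φ(4),φ(5)) = (0,10) ∈ E(G2) ✓
  (4,7) → (φ(4),φ(7)) = (6,10) ∈ E(G2) ✓
  (4,8) → (φ(4),φ(8)) = (9,10) ∈ E(G2) ✓
  (4,10) → (φ(4),φ(10)) = (5,10) ∈ E(G2) ✓
  (4,11) → (φ(4),φ(11)) = (10,11) ∈ E(G2) ✓
  (5,7) → (φ(5),φ(7)) = (0,6) ∈ E(G2) ✓
  (5,8) → (φ(5),φ(8)) = (0,9) ∈ E(G2) ✓
  (5,11) → (φ(5),φ(11)) = (0,11) ∈ E(G2) ✓
  (6,8) → (φ(6),φ(8)) = (4,9) ∈ E(G2) ✓
  (6,9) → (φ(6),φ(9)) = (4,7) ∈ E(G2) ✓
  (6,10) → (φ(6),φ(10)) = (4,5) ∈ E(G2) ✓
  (6,11) → (φ(6),φ(11)) = (4,11) ∈ E(G2) ✓
  (7,9) → (φ(7),φ(9)) = (6,7) ∈ E(G2) ✓
  (8,10) → (φ(8),φ(10)) = (5,9) ∈ E(G2) ✓
  (10,11) → (φ(10),φ(11)) = (5,11) ∈ E(G2) ✓
All 36 edges of G1 map to edges of G2, and |E(G1)| = |E(G2)| = 36, so φ is a bijection on edges as well as vertices. Hence G1 ≅ G2.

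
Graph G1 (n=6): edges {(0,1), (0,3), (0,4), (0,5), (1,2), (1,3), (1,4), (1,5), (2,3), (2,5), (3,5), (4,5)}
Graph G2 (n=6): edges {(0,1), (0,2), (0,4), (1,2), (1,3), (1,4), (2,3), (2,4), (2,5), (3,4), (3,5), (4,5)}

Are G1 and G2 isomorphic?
Yes, isomorphic

The graphs are isomorphic.
One valid mapping φ: V(G1) → V(G2): 0→1, 1→2, 2→5, 3→3, 4→0, 5→4

Verify φ preserves adjacency — for each edge of G1, its image is an edge of G2:
  (0,1) → (φ(0),φ(1)) = (1,2) ∈ E(G2) ✓
  (0,3) → (φ(0),φ(3)) = (1,3) ∈ E(G2) ✓
  (0,4) → (φ(0),φ(4)) = (0,1) ∈ E(G2) ✓
  (0,5) → (φ(0),φ(5)) = (1,4) ∈ E(G2) ✓
  (1,2) → (φ(1),φ(2)) = (2,5) ∈ E(G2) ✓
  (1,3) → (φ(1),φ(3)) = (2,3) ∈ E(G2) ✓
  (1,4) → (φ(1),φ(4)) = (0,2) ∈ E(G2) ✓
  (1,5) → (φ(1),φ(5)) = (2,4) ∈ E(G2) ✓
  (2,3) → (φ(2),φ(3)) = (3,5) ∈ E(G2) ✓
  (2,5) → (φ(2),φ(5)) = (4,5) ∈ E(G2) ✓
  (3,5) → (φ(3),φ(5)) = (3,4) ∈ E(G2) ✓
  (4,5) → (φ(4),φ(5)) = (0,4) ∈ E(G2) ✓
All 12 edges of G1 map to edges of G2, and |E(G1)| = |E(G2)| = 12, so φ is a bijection on edges as well as vertices. Hence G1 ≅ G2.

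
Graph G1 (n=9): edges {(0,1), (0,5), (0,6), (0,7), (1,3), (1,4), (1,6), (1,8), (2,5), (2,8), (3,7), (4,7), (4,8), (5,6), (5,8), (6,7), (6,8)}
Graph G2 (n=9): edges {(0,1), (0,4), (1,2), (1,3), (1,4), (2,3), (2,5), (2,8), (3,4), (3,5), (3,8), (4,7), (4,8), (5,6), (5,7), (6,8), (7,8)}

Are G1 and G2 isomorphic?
Yes, isomorphic

The graphs are isomorphic.
One valid mapping φ: V(G1) → V(G2): 0→2, 1→8, 2→0, 3→6, 4→7, 5→1, 6→3, 7→5, 8→4

Verify φ preserves adjacency — for each edge of G1, its image is an edge of G2:
  (0,1) → (φ(0),φ(1)) = (2,8) ∈ E(G2) ✓
  (0,5) → (φ(0),φ(5)) = (1,2) ∈ E(G2) ✓
  (0,6) → (φ(0),φ(6)) = (2,3) ∈ E(G2) ✓
  (0,7) → (φ(0),φ(7)) = (2,5) ∈ E(G2) ✓
  (1,3) → (φ(1),φ(3)) = (6,8) ∈ E(G2) ✓
  (1,4) → (φ(1),φ(4)) = (7,8) ∈ E(G2) ✓
  (1,6) → (φ(1),φ(6)) = (3,8) ∈ E(G2) ✓
  (1,8) → (φ(1),φ(8)) = (4,8) ∈ E(G2) ✓
  (2,5) → (φ(2),φ(5)) = (0,1) ∈ E(G2) ✓
  (2,8) → (φ(2),φ(8)) = (0,4) ∈ E(G2) ✓
  (3,7) → (φ(3),φ(7)) = (5,6) ∈ E(G2) ✓
  (4,7) → (φ(4),φ(7)) = (5,7) ∈ E(G2) ✓
  (4,8) → (φ(4),φ(8)) = (4,7) ∈ E(G2) ✓
  (5,6) → (φ(5),φ(6)) = (1,3) ∈ E(G2) ✓
  (5,8) → (φ(5),φ(8)) = (1,4) ∈ E(G2) ✓
  (6,7) → (φ(6),φ(7)) = (3,5) ∈ E(G2) ✓
  (6,8) → (φ(6),φ(8)) = (3,4) ∈ E(G2) ✓
All 17 edges of G1 map to edges of G2, and |E(G1)| = |E(G2)| = 17, so φ is a bijection on edges as well as vertices. Hence G1 ≅ G2.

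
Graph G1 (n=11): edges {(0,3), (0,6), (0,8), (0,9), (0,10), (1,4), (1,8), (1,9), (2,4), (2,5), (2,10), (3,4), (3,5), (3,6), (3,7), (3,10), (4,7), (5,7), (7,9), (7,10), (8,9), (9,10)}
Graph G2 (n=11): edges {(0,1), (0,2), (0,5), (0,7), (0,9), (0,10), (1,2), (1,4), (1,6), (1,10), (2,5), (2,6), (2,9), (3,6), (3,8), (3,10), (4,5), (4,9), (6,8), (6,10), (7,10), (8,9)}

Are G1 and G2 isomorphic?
Yes, isomorphic

The graphs are isomorphic.
One valid mapping φ: V(G1) → V(G2): 0→10, 1→8, 2→4, 3→0, 4→9, 5→5, 6→7, 7→2, 8→3, 9→6, 10→1

Verify φ preserves adjacency — for each edge of G1, its image is an edge of G2:
  (0,3) → (φ(0),φ(3)) = (0,10) ∈ E(G2) ✓
  (0,6) → (φ(0),φ(6)) = (7,10) ∈ E(G2) ✓
  (0,8) → (φ(0),φ(8)) = (3,10) ∈ E(G2) ✓
  (0,9) → (φ(0),φ(9)) = (6,10) ∈ E(G2) ✓
  (0,10) → (φ(0),φ(10)) = (1,10) ∈ E(G2) ✓
  (1,4) → (φ(1),φ(4)) = (8,9) ∈ E(G2) ✓
  (1,8) → (φ(1),φ(8)) = (3,8) ∈ E(G2) ✓
  (1,9) → (φ(1),φ(9)) = (6,8) ∈ E(G2) ✓
  (2,4) → (φ(2),φ(4)) = (4,9) ∈ E(G2) ✓
  (2,5) → (φ(2),φ(5)) = (4,5) ∈ E(G2) ✓
  (2,10) → (φ(2),φ(10)) = (1,4) ∈ E(G2) ✓
  (3,4) → (φ(3),φ(4)) = (0,9) ∈ E(G2) ✓
  (3,5) → (φ(3),φ(5)) = (0,5) ∈ E(G2) ✓
  (3,6) → (φ(3),φ(6)) = (0,7) ∈ E(G2) ✓
  (3,7) → (φ(3),φ(7)) = (0,2) ∈ E(G2) ✓
  (3,10) → (φ(3),φ(10)) = (0,1) ∈ E(G2) ✓
  (4,7) → (φ(4),φ(7)) = (2,9) ∈ E(G2) ✓
  (5,7) → (φ(5),φ(7)) = (2,5) ∈ E(G2) ✓
  (7,9) → (φ(7),φ(9)) = (2,6) ∈ E(G2) ✓
  (7,10) → (φ(7),φ(10)) = (1,2) ∈ E(G2) ✓
  (8,9) → (φ(8),φ(9)) = (3,6) ∈ E(G2) ✓
  (9,10) → (φ(9),φ(10)) = (1,6) ∈ E(G2) ✓
All 22 edges of G1 map to edges of G2, and |E(G1)| = |E(G2)| = 22, so φ is a bijection on edges as well as vertices. Hence G1 ≅ G2.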